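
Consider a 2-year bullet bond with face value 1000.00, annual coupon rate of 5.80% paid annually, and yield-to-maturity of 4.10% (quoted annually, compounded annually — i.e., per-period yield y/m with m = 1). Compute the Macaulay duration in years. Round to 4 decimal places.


Coupon per period c = face * coupon_rate / m = 58.000000
Periods per year m = 1; per-period yield y/m = 0.041000
Number of cashflows N = 2
Cashflows (t years, CF_t, discount factor 1/(1+y/m)^(m*t), PV):
  t = 1.0000: CF_t = 58.000000, DF = 0.960615, PV = 55.715658
  t = 2.0000: CF_t = 1058.000000, DF = 0.922781, PV = 976.302067
Price P = sum_t PV_t = 1032.017725
Macaulay numerator sum_t t * PV_t:
  t * PV_t at t = 1.0000: 55.715658
  t * PV_t at t = 2.0000: 1952.604134
Macaulay duration D = (sum_t t * PV_t) / P = 2008.319792 / 1032.017725 = 1.946013

Answer: Macaulay duration = 1.9460 years


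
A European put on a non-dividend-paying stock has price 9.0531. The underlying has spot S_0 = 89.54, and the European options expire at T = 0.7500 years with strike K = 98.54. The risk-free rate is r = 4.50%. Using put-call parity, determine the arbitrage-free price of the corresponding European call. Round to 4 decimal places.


Answer: Call price = 3.3233

Derivation:
Put-call parity: C - P = S_0 * exp(-qT) - K * exp(-rT).
S_0 * exp(-qT) = 89.5400 * 1.00000000 = 89.54000000
K * exp(-rT) = 98.5400 * 0.96681318 = 95.26977053
C = P + S*exp(-qT) - K*exp(-rT)
C = 9.0531 + 89.54000000 - 95.26977053 = 3.3233


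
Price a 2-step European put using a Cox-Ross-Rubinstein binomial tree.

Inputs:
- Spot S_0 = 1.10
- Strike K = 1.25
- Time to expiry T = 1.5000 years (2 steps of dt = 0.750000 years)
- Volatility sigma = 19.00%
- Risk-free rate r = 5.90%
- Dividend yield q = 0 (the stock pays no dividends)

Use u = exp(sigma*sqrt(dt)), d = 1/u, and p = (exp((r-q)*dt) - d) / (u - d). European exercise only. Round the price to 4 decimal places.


dt = T/N = 0.750000
u = exp(sigma*sqrt(dt)) = 1.178856; d = 1/u = 0.848280
p = (exp((r-q)*dt) - d) / (u - d) = 0.595819
Discount per step: exp(-r*dt) = 0.956715
Stock lattice S(k, i) with i counting down-moves:
  k=0: S(0,0) = 1.1000
  k=1: S(1,0) = 1.2967; S(1,1) = 0.9331
  k=2: S(2,0) = 1.5287; S(2,1) = 1.1000; S(2,2) = 0.7915
Terminal payoffs V(N, i) = max(K - S_T, 0):
  V(2,0) = 0.000000; V(2,1) = 0.150000; V(2,2) = 0.458464
Backward induction: V(k, i) = exp(-r*dt) * [p * V(k+1, i) + (1-p) * V(k+1, i+1)].
  V(1,0) = exp(-r*dt) * [p*0.000000 + (1-p)*0.150000] = 0.058003
  V(1,1) = exp(-r*dt) * [p*0.150000 + (1-p)*0.458464] = 0.262786
  V(0,0) = exp(-r*dt) * [p*0.058003 + (1-p)*0.262786] = 0.134679

Answer: Price = V(0,0) = 0.1347


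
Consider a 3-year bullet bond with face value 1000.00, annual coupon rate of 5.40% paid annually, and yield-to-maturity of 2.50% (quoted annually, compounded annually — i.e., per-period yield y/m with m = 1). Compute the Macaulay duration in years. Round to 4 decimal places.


Answer: Macaulay duration = 2.8552 years

Derivation:
Coupon per period c = face * coupon_rate / m = 54.000000
Periods per year m = 1; per-period yield y/m = 0.025000
Number of cashflows N = 3
Cashflows (t years, CF_t, discount factor 1/(1+y/m)^(m*t), PV):
  t = 1.0000: CF_t = 54.000000, DF = 0.975610, PV = 52.682927
  t = 2.0000: CF_t = 54.000000, DF = 0.951814, PV = 51.397977
  t = 3.0000: CF_t = 1054.000000, DF = 0.928599, PV = 978.743779
Price P = sum_t PV_t = 1082.824683
Macaulay numerator sum_t t * PV_t:
  t * PV_t at t = 1.0000: 52.682927
  t * PV_t at t = 2.0000: 102.795955
  t * PV_t at t = 3.0000: 2936.231337
Macaulay duration D = (sum_t t * PV_t) / P = 3091.710219 / 1082.824683 = 2.855227


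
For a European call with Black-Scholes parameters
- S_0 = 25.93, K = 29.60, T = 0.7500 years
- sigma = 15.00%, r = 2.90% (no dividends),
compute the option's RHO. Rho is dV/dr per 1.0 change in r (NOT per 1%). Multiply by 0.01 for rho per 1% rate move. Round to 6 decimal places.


d1 = -0.7866302099; d2 = -0.9165340205
phi(d1) = 0.2927805061; exp(-qT) = 1.0000000000; exp(-rT) = 0.9784848257
N(d2) = 0.1796934362
Rho = K*T*exp(-rT)*N(d2) = 29.6000 * 0.7500 * 0.9784848257 * 0.1796934362 = 3.903366

Answer: Rho = 3.903366


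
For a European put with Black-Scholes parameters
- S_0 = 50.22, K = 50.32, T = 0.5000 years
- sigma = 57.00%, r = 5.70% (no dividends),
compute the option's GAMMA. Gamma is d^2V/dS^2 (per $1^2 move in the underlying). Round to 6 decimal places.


d1 = 0.2673006080; d2 = -0.1357502573
phi(d1) = 0.3849417169; exp(-qT) = 1.0000000000; exp(-rT) = 0.9719022941
Gamma = exp(-qT) * phi(d1) / (S * sigma * sqrt(T)) = 1.0000000000 * 0.3849417169 / (50.2200 * 0.5700 * 0.7071067812) = 0.019018

Answer: Gamma = 0.019018


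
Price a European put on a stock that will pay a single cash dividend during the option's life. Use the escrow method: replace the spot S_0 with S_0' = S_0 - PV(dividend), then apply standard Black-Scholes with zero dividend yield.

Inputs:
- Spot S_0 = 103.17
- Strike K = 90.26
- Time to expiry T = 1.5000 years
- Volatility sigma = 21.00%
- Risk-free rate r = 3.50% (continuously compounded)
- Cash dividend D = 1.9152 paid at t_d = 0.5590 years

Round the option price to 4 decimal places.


PV(D) = D * exp(-r * t_d) = 1.9152 * 0.98062515 = 1.87809329
S_0' = S_0 - PV(D) = 103.1700 - 1.87809329 = 101.29190671
d1 = (ln(S_0'/K) + (r + sigma^2/2)*T) / (sigma*sqrt(T)) = 0.78106498
d2 = d1 - sigma*sqrt(T) = 0.52386856
exp(-rT) = 0.94885432
N(-d1) = 0.21738214; N(-d2) = 0.30018498
P = K * exp(-rT) * N(-d2) - S_0' * N(-d1) = 90.2600 * 0.94885432 * 0.30018498 - 101.29190671 * 0.21738214 = 3.6899

Answer: Price = 3.6899


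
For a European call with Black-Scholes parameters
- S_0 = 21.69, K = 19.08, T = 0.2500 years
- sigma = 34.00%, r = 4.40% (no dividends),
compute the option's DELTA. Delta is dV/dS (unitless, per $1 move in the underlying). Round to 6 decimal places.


Answer: Delta = 0.816972

Derivation:
d1 = 0.9038862283; d2 = 0.7338862283
phi(d1) = 0.2651542120; exp(-qT) = 1.0000000000; exp(-rT) = 0.9890602788
N(d1) = 0.8169721338
Delta = exp(-qT) * N(d1) = 1.0000000000 * 0.8169721338 = 0.816972


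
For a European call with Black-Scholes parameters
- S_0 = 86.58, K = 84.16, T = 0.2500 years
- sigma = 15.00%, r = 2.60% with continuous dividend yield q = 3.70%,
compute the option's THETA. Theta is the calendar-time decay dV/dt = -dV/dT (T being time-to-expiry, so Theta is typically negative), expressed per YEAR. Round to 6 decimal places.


Answer: Theta = -4.068999

Derivation:
d1 = 0.3788212403; d2 = 0.3038212403
phi(d1) = 0.3713199091; exp(-qT) = 0.9907926496; exp(-rT) = 0.9935210793
Theta = -S*exp(-qT)*phi(d1)*sigma/(2*sqrt(T)) - r*K*exp(-rT)*N(d2) + q*S*exp(-qT)*N(d1)
N(d1) = 0.6475896933; N(d2) = 0.6193679581; sqrt(T) = 0.5000000000
Term 1 = -86.5800 * 0.9907926496 * 0.3713199091 * 0.1500 / (2 * 0.5000000000) = -4.7779307621
Term 2 = -0.0260 * 84.1600 * 0.9935210793 * 0.6193679581 = -1.3464954642
Term 3 = 0.0370 * 86.5800 * 0.9907926496 * 0.6475896933 = 2.0554267756
Theta = -4.7779307621 + (-1.3464954642) + (2.0554267756) = -4.068999


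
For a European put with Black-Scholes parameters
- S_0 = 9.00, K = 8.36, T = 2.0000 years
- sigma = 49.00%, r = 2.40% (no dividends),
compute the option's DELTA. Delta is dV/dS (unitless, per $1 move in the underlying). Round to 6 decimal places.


Answer: Delta = -0.300766

Derivation:
d1 = 0.5222000178; d2 = -0.1707646278
phi(d1) = 0.3480932197; exp(-qT) = 1.0000000000; exp(-rT) = 0.9531337871
N(-d1) = 0.3007655368
Delta = -exp(-qT) * N(-d1) = -1.0000000000 * 0.3007655368 = -0.300766


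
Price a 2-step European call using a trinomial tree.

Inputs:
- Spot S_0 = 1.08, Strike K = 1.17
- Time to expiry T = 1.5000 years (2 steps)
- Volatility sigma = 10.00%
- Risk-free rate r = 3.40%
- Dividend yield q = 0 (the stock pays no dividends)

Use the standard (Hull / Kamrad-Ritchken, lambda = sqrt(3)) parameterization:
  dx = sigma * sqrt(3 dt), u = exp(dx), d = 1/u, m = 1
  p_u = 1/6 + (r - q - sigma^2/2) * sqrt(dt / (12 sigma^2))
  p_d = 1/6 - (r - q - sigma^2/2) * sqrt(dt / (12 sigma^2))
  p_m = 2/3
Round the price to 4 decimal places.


dt = T/N = 0.750000; dx = sigma*sqrt(3*dt) = 0.150000
u = exp(dx) = 1.161834; d = 1/u = 0.860708
p_u = 0.239167, p_m = 0.666667, p_d = 0.094167
Discount per step: exp(-r*dt) = 0.974822
Stock lattice S(k, j) with j the centered position index:
  k=0: S(0,+0) = 1.0800
  k=1: S(1,-1) = 0.9296; S(1,+0) = 1.0800; S(1,+1) = 1.2548
  k=2: S(2,-2) = 0.8001; S(2,-1) = 0.9296; S(2,+0) = 1.0800; S(2,+1) = 1.2548; S(2,+2) = 1.4578
Terminal payoffs V(N, j) = max(S_T - K, 0):
  V(2,-2) = 0.000000; V(2,-1) = 0.000000; V(2,+0) = 0.000000; V(2,+1) = 0.084781; V(2,+2) = 0.287848
Backward induction: V(k, j) = exp(-r*dt) * [p_u * V(k+1, j+1) + p_m * V(k+1, j) + p_d * V(k+1, j-1)]
  V(1,-1) = exp(-r*dt) * [p_u*0.000000 + p_m*0.000000 + p_d*0.000000] = 0.000000
  V(1,+0) = exp(-r*dt) * [p_u*0.084781 + p_m*0.000000 + p_d*0.000000] = 0.019766
  V(1,+1) = exp(-r*dt) * [p_u*0.287848 + p_m*0.084781 + p_d*0.000000] = 0.122208
  V(0,+0) = exp(-r*dt) * [p_u*0.122208 + p_m*0.019766 + p_d*0.000000] = 0.041338

Answer: Price = V(0,0) = 0.0413


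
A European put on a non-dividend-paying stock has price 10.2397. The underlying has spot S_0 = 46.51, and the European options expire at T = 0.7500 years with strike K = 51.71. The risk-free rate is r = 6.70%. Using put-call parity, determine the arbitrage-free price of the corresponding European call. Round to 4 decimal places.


Put-call parity: C - P = S_0 * exp(-qT) - K * exp(-rT).
S_0 * exp(-qT) = 46.5100 * 1.00000000 = 46.51000000
K * exp(-rT) = 51.7100 * 0.95099165 = 49.17577806
C = P + S*exp(-qT) - K*exp(-rT)
C = 10.2397 + 46.51000000 - 49.17577806 = 7.5739

Answer: Call price = 7.5739


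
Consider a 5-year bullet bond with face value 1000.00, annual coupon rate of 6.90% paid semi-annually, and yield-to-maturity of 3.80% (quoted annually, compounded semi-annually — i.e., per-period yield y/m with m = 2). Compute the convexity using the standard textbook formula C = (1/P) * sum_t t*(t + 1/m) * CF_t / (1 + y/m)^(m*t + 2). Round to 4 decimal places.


Answer: Convexity = 22.0196

Derivation:
Coupon per period c = face * coupon_rate / m = 34.500000
Periods per year m = 2; per-period yield y/m = 0.019000
Number of cashflows N = 10
Cashflows (t years, CF_t, discount factor 1/(1+y/m)^(m*t), PV):
  t = 0.5000: CF_t = 34.500000, DF = 0.981354, PV = 33.856722
  t = 1.0000: CF_t = 34.500000, DF = 0.963056, PV = 33.225439
  t = 1.5000: CF_t = 34.500000, DF = 0.945099, PV = 32.605926
  t = 2.0000: CF_t = 34.500000, DF = 0.927477, PV = 31.997965
  t = 2.5000: CF_t = 34.500000, DF = 0.910184, PV = 31.401340
  t = 3.0000: CF_t = 34.500000, DF = 0.893213, PV = 30.815839
  t = 3.5000: CF_t = 34.500000, DF = 0.876558, PV = 30.241255
  t = 4.0000: CF_t = 34.500000, DF = 0.860214, PV = 29.677384
  t = 4.5000: CF_t = 34.500000, DF = 0.844175, PV = 29.124028
  t = 5.0000: CF_t = 1034.500000, DF = 0.828434, PV = 857.015457
Price P = sum_t PV_t = 1139.961355
Convexity numerator sum_t t*(t + 1/m) * CF_t / (1+y/m)^(m*t + 2):
  t = 0.5000: term = 16.302963
  t = 1.0000: term = 47.996948
  t = 1.5000: term = 94.204019
  t = 2.0000: term = 154.079193
  t = 2.5000: term = 226.809411
  t = 3.0000: term = 311.612537
  t = 3.5000: term = 407.736391
  t = 4.0000: term = 514.457805
  t = 4.5000: term = 631.081703
  t = 5.0000: term = 22697.236387
Convexity = (1/P) * sum = 25101.517356 / 1139.961355 = 22.019621


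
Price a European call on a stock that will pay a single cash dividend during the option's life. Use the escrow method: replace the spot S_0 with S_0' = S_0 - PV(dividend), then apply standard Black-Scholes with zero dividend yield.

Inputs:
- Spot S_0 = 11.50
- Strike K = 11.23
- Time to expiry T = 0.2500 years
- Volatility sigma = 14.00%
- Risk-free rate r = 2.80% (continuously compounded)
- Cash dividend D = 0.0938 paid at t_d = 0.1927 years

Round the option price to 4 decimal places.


Answer: Price = 0.4587

Derivation:
PV(D) = D * exp(-r * t_d) = 0.0938 * 0.99461893 = 0.09329526
S_0' = S_0 - PV(D) = 11.5000 - 0.09329526 = 11.40670474
d1 = (ln(S_0'/K) + (r + sigma^2/2)*T) / (sigma*sqrt(T)) = 0.35803642
d2 = d1 - sigma*sqrt(T) = 0.28803642
exp(-rT) = 0.99302444
N(d1) = 0.63984197; N(d2) = 0.61334057
C = S_0' * N(d1) - K * exp(-rT) * N(d2) = 11.40670474 * 0.63984197 - 11.2300 * 0.99302444 * 0.61334057 = 0.4587


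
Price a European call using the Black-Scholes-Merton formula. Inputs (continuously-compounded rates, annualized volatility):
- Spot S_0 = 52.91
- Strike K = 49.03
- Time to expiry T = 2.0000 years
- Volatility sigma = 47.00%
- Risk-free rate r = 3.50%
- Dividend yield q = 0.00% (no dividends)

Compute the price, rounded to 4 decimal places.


d1 = (ln(S/K) + (r - q + 0.5*sigma^2) * T) / (sigma * sqrt(T)) = 0.55223535
d2 = d1 - sigma * sqrt(T) = -0.11244502
exp(-rT) = 0.93239382; exp(-qT) = 1.00000000
C = S_0 * exp(-qT) * N(d1) - K * exp(-rT) * N(d2)
N(d1) = 0.70960644; N(d2) = 0.45523528
C = 52.9100 * 1.00000000 * 0.70960644 - 49.0300 * 0.93239382 * 0.45523528 = 16.7341

Answer: Price = 16.7341


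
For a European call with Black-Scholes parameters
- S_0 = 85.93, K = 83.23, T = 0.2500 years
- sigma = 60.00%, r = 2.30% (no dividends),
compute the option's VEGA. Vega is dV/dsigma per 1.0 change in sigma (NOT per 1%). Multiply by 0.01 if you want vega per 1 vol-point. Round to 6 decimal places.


d1 = 0.2755838386; d2 = -0.0244161614
phi(d1) = 0.3840771791; exp(-qT) = 1.0000000000; exp(-rT) = 0.9942664996
Vega = S * exp(-qT) * phi(d1) * sqrt(T) = 85.9300 * 1.0000000000 * 0.3840771791 * 0.5000000000 = 16.501876

Answer: Vega = 16.501876


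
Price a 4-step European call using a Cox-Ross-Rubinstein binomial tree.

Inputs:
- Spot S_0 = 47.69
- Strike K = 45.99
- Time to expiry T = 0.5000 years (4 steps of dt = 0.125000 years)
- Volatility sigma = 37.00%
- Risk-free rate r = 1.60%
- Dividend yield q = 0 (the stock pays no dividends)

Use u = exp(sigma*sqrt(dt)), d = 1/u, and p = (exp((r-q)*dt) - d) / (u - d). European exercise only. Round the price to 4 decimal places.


Answer: Price = V(0,0) = 5.9338

Derivation:
dt = T/N = 0.125000
u = exp(sigma*sqrt(dt)) = 1.139757; d = 1/u = 0.877380
p = (exp((r-q)*dt) - d) / (u - d) = 0.474973
Discount per step: exp(-r*dt) = 0.998002
Stock lattice S(k, i) with i counting down-moves:
  k=0: S(0,0) = 47.6900
  k=1: S(1,0) = 54.3550; S(1,1) = 41.8423
  k=2: S(2,0) = 61.9515; S(2,1) = 47.6900; S(2,2) = 36.7116
  k=3: S(3,0) = 70.6096; S(3,1) = 54.3550; S(3,2) = 41.8423; S(3,3) = 32.2100
  k=4: S(4,0) = 80.4778; S(4,1) = 61.9515; S(4,2) = 47.6900; S(4,3) = 36.7116; S(4,4) = 28.2604
Terminal payoffs V(N, i) = max(S_T - K, 0):
  V(4,0) = 34.487750; V(4,1) = 15.961464; V(4,2) = 1.700000; V(4,3) = 0.000000; V(4,4) = 0.000000
Backward induction: V(k, i) = exp(-r*dt) * [p * V(k+1, i) + (1-p) * V(k+1, i+1)].
  V(3,0) = exp(-r*dt) * [p*34.487750 + (1-p)*15.961464] = 24.711480
  V(3,1) = exp(-r*dt) * [p*15.961464 + (1-p)*1.700000] = 8.456882
  V(3,2) = exp(-r*dt) * [p*1.700000 + (1-p)*0.000000] = 0.805841
  V(3,3) = exp(-r*dt) * [p*0.000000 + (1-p)*0.000000] = 0.000000
  V(2,0) = exp(-r*dt) * [p*24.711480 + (1-p)*8.456882] = 16.145057
  V(2,1) = exp(-r*dt) * [p*8.456882 + (1-p)*0.805841] = 4.431009
  V(2,2) = exp(-r*dt) * [p*0.805841 + (1-p)*0.000000] = 0.381988
  V(1,0) = exp(-r*dt) * [p*16.145057 + (1-p)*4.431009] = 9.974897
  V(1,1) = exp(-r*dt) * [p*4.431009 + (1-p)*0.381988] = 2.300558
  V(0,0) = exp(-r*dt) * [p*9.974897 + (1-p)*2.300558] = 5.933784


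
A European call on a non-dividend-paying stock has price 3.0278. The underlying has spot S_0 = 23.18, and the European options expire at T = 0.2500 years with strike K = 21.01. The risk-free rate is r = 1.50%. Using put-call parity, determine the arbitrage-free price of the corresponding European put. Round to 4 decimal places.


Answer: Put price = 0.7792

Derivation:
Put-call parity: C - P = S_0 * exp(-qT) - K * exp(-rT).
S_0 * exp(-qT) = 23.1800 * 1.00000000 = 23.18000000
K * exp(-rT) = 21.0100 * 0.99625702 = 20.93136004
P = C - S*exp(-qT) + K*exp(-rT)
P = 3.0278 - 23.18000000 + 20.93136004 = 0.7792


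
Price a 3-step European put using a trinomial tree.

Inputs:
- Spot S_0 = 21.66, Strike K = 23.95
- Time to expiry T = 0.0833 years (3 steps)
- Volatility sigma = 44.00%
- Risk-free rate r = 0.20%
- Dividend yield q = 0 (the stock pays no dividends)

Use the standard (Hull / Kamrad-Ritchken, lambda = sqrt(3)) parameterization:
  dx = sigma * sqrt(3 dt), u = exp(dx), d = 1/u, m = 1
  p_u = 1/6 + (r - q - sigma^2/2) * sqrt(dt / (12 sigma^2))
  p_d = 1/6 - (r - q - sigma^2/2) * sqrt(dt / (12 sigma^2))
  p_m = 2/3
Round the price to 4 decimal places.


dt = T/N = 0.027767; dx = sigma*sqrt(3*dt) = 0.126992
u = exp(dx) = 1.135408; d = 1/u = 0.880741
p_u = 0.156303, p_m = 0.666667, p_d = 0.177031
Discount per step: exp(-r*dt) = 0.999944
Stock lattice S(k, j) with j the centered position index:
  k=0: S(0,+0) = 21.6600
  k=1: S(1,-1) = 19.0769; S(1,+0) = 21.6600; S(1,+1) = 24.5929
  k=2: S(2,-2) = 16.8018; S(2,-1) = 19.0769; S(2,+0) = 21.6600; S(2,+1) = 24.5929; S(2,+2) = 27.9230
  k=3: S(3,-3) = 14.7980; S(3,-2) = 16.8018; S(3,-1) = 19.0769; S(3,+0) = 21.6600; S(3,+1) = 24.5929; S(3,+2) = 27.9230; S(3,+3) = 31.7040
Terminal payoffs V(N, j) = max(K - S_T, 0):
  V(3,-3) = 9.151996; V(3,-2) = 7.148235; V(3,-1) = 4.873149; V(3,+0) = 2.290000; V(3,+1) = 0.000000; V(3,+2) = 0.000000; V(3,+3) = 0.000000
Backward induction: V(k, j) = exp(-r*dt) * [p_u * V(k+1, j+1) + p_m * V(k+1, j) + p_d * V(k+1, j-1)]
  V(2,-2) = exp(-r*dt) * [p_u*4.873149 + p_m*7.148235 + p_d*9.151996] = 7.146963
  V(2,-1) = exp(-r*dt) * [p_u*2.290000 + p_m*4.873149 + p_d*7.148235] = 4.871886
  V(2,+0) = exp(-r*dt) * [p_u*0.000000 + p_m*2.290000 + p_d*4.873149] = 2.389231
  V(2,+1) = exp(-r*dt) * [p_u*0.000000 + p_m*0.000000 + p_d*2.290000] = 0.405378
  V(2,+2) = exp(-r*dt) * [p_u*0.000000 + p_m*0.000000 + p_d*0.000000] = 0.000000
  V(1,-1) = exp(-r*dt) * [p_u*2.389231 + p_m*4.871886 + p_d*7.146963] = 4.886327
  V(1,+0) = exp(-r*dt) * [p_u*0.405378 + p_m*2.389231 + p_d*4.871886] = 2.518515
  V(1,+1) = exp(-r*dt) * [p_u*0.000000 + p_m*0.405378 + p_d*2.389231] = 0.693180
  V(0,+0) = exp(-r*dt) * [p_u*0.693180 + p_m*2.518515 + p_d*4.886327] = 2.652239

Answer: Price = V(0,0) = 2.6522


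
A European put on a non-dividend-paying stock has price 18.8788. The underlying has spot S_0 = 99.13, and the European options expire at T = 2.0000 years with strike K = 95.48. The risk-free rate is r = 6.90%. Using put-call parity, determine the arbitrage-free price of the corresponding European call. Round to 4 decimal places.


Answer: Call price = 34.8363

Derivation:
Put-call parity: C - P = S_0 * exp(-qT) - K * exp(-rT).
S_0 * exp(-qT) = 99.1300 * 1.00000000 = 99.13000000
K * exp(-rT) = 95.4800 * 0.87109869 = 83.17250309
C = P + S*exp(-qT) - K*exp(-rT)
C = 18.8788 + 99.13000000 - 83.17250309 = 34.8363


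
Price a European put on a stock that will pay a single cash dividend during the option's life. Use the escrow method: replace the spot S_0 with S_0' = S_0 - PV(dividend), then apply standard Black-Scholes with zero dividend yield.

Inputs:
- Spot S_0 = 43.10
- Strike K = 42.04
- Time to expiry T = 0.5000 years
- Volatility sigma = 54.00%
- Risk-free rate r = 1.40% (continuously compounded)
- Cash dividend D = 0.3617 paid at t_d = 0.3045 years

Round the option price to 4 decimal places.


PV(D) = D * exp(-r * t_d) = 0.3617 * 0.99574607 = 0.36016135
S_0' = S_0 - PV(D) = 43.1000 - 0.36016135 = 42.73983865
d1 = (ln(S_0'/K) + (r + sigma^2/2)*T) / (sigma*sqrt(T)) = 0.25248931
d2 = d1 - sigma*sqrt(T) = -0.12934835
exp(-rT) = 0.99302444
N(-d1) = 0.40033144; N(-d2) = 0.55145899
P = K * exp(-rT) * N(-d2) - S_0' * N(-d1) = 42.0400 * 0.99302444 * 0.55145899 - 42.73983865 * 0.40033144 = 5.9115

Answer: Price = 5.9115


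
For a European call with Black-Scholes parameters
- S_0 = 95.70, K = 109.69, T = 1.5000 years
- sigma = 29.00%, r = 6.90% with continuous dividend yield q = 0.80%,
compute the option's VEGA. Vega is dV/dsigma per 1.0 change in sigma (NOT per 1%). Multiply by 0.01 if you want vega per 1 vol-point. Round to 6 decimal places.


Answer: Vega = 46.141317

Derivation:
d1 = 0.0510594533; d2 = -0.3041165594
phi(d1) = 0.3984225844; exp(-qT) = 0.9880717129; exp(-rT) = 0.9016760227
Vega = S * exp(-qT) * phi(d1) * sqrt(T) = 95.7000 * 0.9880717129 * 0.3984225844 * 1.2247448714 = 46.141317


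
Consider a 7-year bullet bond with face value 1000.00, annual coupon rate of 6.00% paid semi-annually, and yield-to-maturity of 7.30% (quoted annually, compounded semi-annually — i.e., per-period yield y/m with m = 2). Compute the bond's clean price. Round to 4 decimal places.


Coupon per period c = face * coupon_rate / m = 30.000000
Periods per year m = 2; per-period yield y/m = 0.036500
Number of cashflows N = 14
Cashflows (t years, CF_t, discount factor 1/(1+y/m)^(m*t), PV):
  t = 0.5000: CF_t = 30.000000, DF = 0.964785, PV = 28.943560
  t = 1.0000: CF_t = 30.000000, DF = 0.930811, PV = 27.924322
  t = 1.5000: CF_t = 30.000000, DF = 0.898033, PV = 26.940977
  t = 2.0000: CF_t = 30.000000, DF = 0.866409, PV = 25.992259
  t = 2.5000: CF_t = 30.000000, DF = 0.835898, PV = 25.076950
  t = 3.0000: CF_t = 30.000000, DF = 0.806462, PV = 24.193874
  t = 3.5000: CF_t = 30.000000, DF = 0.778063, PV = 23.341895
  t = 4.0000: CF_t = 30.000000, DF = 0.750664, PV = 22.519918
  t = 4.5000: CF_t = 30.000000, DF = 0.724230, PV = 21.726887
  t = 5.0000: CF_t = 30.000000, DF = 0.698726, PV = 20.961782
  t = 5.5000: CF_t = 30.000000, DF = 0.674121, PV = 20.223619
  t = 6.0000: CF_t = 30.000000, DF = 0.650382, PV = 19.511451
  t = 6.5000: CF_t = 30.000000, DF = 0.627479, PV = 18.824362
  t = 7.0000: CF_t = 1030.000000, DF = 0.605382, PV = 623.543756
Price P = sum_t PV_t = 929.725613

Answer: Price = 929.7256


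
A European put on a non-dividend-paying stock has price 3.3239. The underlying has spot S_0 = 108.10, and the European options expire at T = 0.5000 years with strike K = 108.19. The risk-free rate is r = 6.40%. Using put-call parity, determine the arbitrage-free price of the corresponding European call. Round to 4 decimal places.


Answer: Call price = 6.6412

Derivation:
Put-call parity: C - P = S_0 * exp(-qT) - K * exp(-rT).
S_0 * exp(-qT) = 108.1000 * 1.00000000 = 108.10000000
K * exp(-rT) = 108.1900 * 0.96850658 = 104.78272712
C = P + S*exp(-qT) - K*exp(-rT)
C = 3.3239 + 108.10000000 - 104.78272712 = 6.6412


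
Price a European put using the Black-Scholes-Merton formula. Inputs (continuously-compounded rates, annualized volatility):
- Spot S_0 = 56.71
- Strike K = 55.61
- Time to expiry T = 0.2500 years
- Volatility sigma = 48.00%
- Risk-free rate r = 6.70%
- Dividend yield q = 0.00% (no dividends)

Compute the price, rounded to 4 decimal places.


d1 = (ln(S/K) + (r - q + 0.5*sigma^2) * T) / (sigma * sqrt(T)) = 0.27140634
d2 = d1 - sigma * sqrt(T) = 0.03140634
exp(-rT) = 0.98338950; exp(-qT) = 1.00000000
P = K * exp(-rT) * N(-d2) - S_0 * exp(-qT) * N(-d1)
N(-d1) = 0.39303926; N(-d2) = 0.48747274
P = 55.6100 * 0.98338950 * 0.48747274 - 56.7100 * 1.00000000 * 0.39303926 = 4.3688

Answer: Price = 4.3688


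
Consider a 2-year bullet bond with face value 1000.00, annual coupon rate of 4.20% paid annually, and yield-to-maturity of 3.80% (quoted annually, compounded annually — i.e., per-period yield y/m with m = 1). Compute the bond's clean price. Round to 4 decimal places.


Answer: Price = 1007.5661

Derivation:
Coupon per period c = face * coupon_rate / m = 42.000000
Periods per year m = 1; per-period yield y/m = 0.038000
Number of cashflows N = 2
Cashflows (t years, CF_t, discount factor 1/(1+y/m)^(m*t), PV):
  t = 1.0000: CF_t = 42.000000, DF = 0.963391, PV = 40.462428
  t = 2.0000: CF_t = 1042.000000, DF = 0.928122, PV = 967.103627
Price P = sum_t PV_t = 1007.566054


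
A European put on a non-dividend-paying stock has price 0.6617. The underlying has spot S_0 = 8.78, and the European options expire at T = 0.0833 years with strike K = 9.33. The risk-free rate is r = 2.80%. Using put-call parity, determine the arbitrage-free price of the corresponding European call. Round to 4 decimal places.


Put-call parity: C - P = S_0 * exp(-qT) - K * exp(-rT).
S_0 * exp(-qT) = 8.7800 * 1.00000000 = 8.78000000
K * exp(-rT) = 9.3300 * 0.99767032 = 9.30826407
C = P + S*exp(-qT) - K*exp(-rT)
C = 0.6617 + 8.78000000 - 9.30826407 = 0.1334

Answer: Call price = 0.1334


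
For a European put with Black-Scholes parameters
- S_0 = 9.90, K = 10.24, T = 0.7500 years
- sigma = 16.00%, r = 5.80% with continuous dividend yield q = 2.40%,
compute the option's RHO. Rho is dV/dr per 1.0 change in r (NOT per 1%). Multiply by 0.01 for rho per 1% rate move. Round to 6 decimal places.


Answer: Rho = -4.053744

Derivation:
d1 = 0.0096210914; d2 = -0.1289429732
phi(d1) = 0.3989238167; exp(-qT) = 0.9821610324; exp(-rT) = 0.9574325541
N(-d2) = 0.5512986136
Rho = -K*T*exp(-rT)*N(-d2) = -10.2400 * 0.7500 * 0.9574325541 * 0.5512986136 = -4.053744


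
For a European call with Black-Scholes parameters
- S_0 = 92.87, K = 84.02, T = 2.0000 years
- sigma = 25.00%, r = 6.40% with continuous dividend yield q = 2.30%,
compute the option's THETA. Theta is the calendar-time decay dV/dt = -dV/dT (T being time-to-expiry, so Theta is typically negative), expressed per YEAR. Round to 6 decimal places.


d1 = 0.6919628168; d2 = 0.3384094262
phi(d1) = 0.3140054919; exp(-qT) = 0.9550419622; exp(-rT) = 0.8798533791
Theta = -S*exp(-qT)*phi(d1)*sigma/(2*sqrt(T)) - r*K*exp(-rT)*N(d2) + q*S*exp(-qT)*N(d1)
N(d1) = 0.7555196599; N(d2) = 0.6324726642; sqrt(T) = 1.4142135624
Term 1 = -92.8700 * 0.9550419622 * 0.3140054919 * 0.2500 / (2 * 1.4142135624) = -2.4616718446
Term 2 = -0.0640 * 84.0200 * 0.8798533791 * 0.6324726642 = -2.9923660397
Term 3 = 0.0230 * 92.8700 * 0.9550419622 * 0.7555196599 = 1.5412443775
Theta = -2.4616718446 + (-2.9923660397) + (1.5412443775) = -3.912794

Answer: Theta = -3.912794


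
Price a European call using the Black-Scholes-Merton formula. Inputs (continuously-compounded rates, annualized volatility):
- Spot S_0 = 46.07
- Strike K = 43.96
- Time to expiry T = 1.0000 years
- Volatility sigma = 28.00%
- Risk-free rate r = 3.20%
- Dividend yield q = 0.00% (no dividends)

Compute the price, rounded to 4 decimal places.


d1 = (ln(S/K) + (r - q + 0.5*sigma^2) * T) / (sigma * sqrt(T)) = 0.42172089
d2 = d1 - sigma * sqrt(T) = 0.14172089
exp(-rT) = 0.96850658; exp(-qT) = 1.00000000
C = S_0 * exp(-qT) * N(d1) - K * exp(-rT) * N(d2)
N(d1) = 0.66338562; N(d2) = 0.55634976
C = 46.0700 * 1.00000000 * 0.66338562 - 43.9600 * 0.96850658 * 0.55634976 = 6.8753

Answer: Price = 6.8753


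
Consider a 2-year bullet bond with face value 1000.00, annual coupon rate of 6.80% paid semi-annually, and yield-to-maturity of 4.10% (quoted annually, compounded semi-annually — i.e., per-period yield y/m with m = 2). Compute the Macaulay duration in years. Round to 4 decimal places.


Coupon per period c = face * coupon_rate / m = 34.000000
Periods per year m = 2; per-period yield y/m = 0.020500
Number of cashflows N = 4
Cashflows (t years, CF_t, discount factor 1/(1+y/m)^(m*t), PV):
  t = 0.5000: CF_t = 34.000000, DF = 0.979912, PV = 33.317001
  t = 1.0000: CF_t = 34.000000, DF = 0.960227, PV = 32.647723
  t = 1.5000: CF_t = 34.000000, DF = 0.940938, PV = 31.991889
  t = 2.0000: CF_t = 1034.000000, DF = 0.922036, PV = 953.385412
Price P = sum_t PV_t = 1051.342026
Macaulay numerator sum_t t * PV_t:
  t * PV_t at t = 0.5000: 16.658501
  t * PV_t at t = 1.0000: 32.647723
  t * PV_t at t = 1.5000: 47.987834
  t * PV_t at t = 2.0000: 1906.770825
Macaulay duration D = (sum_t t * PV_t) / P = 2004.064883 / 1051.342026 = 1.906197

Answer: Macaulay duration = 1.9062 years


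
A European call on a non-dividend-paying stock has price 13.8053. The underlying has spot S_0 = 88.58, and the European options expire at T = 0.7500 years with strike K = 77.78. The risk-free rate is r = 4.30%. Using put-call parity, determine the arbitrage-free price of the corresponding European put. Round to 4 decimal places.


Put-call parity: C - P = S_0 * exp(-qT) - K * exp(-rT).
S_0 * exp(-qT) = 88.5800 * 1.00000000 = 88.58000000
K * exp(-rT) = 77.7800 * 0.96826449 = 75.31161170
P = C - S*exp(-qT) + K*exp(-rT)
P = 13.8053 - 88.58000000 + 75.31161170 = 0.5369

Answer: Put price = 0.5369


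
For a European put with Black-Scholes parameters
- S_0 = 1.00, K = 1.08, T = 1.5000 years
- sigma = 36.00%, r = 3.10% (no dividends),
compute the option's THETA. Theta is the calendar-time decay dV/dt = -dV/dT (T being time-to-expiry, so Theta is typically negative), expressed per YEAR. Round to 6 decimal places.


d1 = 0.1513670326; d2 = -0.2895411211
phi(d1) = 0.3943980808; exp(-qT) = 1.0000000000; exp(-rT) = 0.9545645606
Theta = -S*exp(-qT)*phi(d1)*sigma/(2*sqrt(T)) + r*K*exp(-rT)*N(-d2) - q*S*exp(-qT)*N(-d1)
N(-d1) = 0.4398430970; N(-d2) = 0.6139163417; sqrt(T) = 1.2247448714
Term 1 = -1.0000 * 1.0000000000 * 0.3943980808 * 0.3600 / (2 * 1.2247448714) = -0.0579644432
Term 2 = 0.0310 * 1.0800 * 0.9545645606 * 0.6139163417 = 0.0196200428
Term 3 = 0 (no dividend yield, q = 0)
Theta = -0.0579644432 + (0.0196200428) + (0.0000000000) = -0.038344

Answer: Theta = -0.038344


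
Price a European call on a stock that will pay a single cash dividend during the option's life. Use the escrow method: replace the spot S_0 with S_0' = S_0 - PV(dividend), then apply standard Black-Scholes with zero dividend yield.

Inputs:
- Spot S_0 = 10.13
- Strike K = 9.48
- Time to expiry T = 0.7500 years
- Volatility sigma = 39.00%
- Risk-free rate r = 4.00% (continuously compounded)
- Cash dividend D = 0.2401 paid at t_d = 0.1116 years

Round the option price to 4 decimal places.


PV(D) = D * exp(-r * t_d) = 0.2401 * 0.99554595 = 0.23903058
S_0' = S_0 - PV(D) = 10.1300 - 0.23903058 = 9.89096942
d1 = (ln(S_0'/K) + (r + sigma^2/2)*T) / (sigma*sqrt(T)) = 0.38334680
d2 = d1 - sigma*sqrt(T) = 0.04559689
exp(-rT) = 0.97044553
N(d1) = 0.64926868; N(d2) = 0.51818423
C = S_0' * N(d1) - K * exp(-rT) * N(d2) = 9.89096942 * 0.64926868 - 9.4800 * 0.97044553 * 0.51818423 = 1.6547

Answer: Price = 1.6547


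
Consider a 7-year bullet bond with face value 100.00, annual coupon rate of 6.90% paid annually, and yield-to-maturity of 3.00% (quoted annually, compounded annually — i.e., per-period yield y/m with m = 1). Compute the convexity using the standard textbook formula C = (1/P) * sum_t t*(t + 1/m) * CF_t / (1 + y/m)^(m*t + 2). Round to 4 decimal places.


Coupon per period c = face * coupon_rate / m = 6.900000
Periods per year m = 1; per-period yield y/m = 0.030000
Number of cashflows N = 7
Cashflows (t years, CF_t, discount factor 1/(1+y/m)^(m*t), PV):
  t = 1.0000: CF_t = 6.900000, DF = 0.970874, PV = 6.699029
  t = 2.0000: CF_t = 6.900000, DF = 0.942596, PV = 6.503912
  t = 3.0000: CF_t = 6.900000, DF = 0.915142, PV = 6.314477
  t = 4.0000: CF_t = 6.900000, DF = 0.888487, PV = 6.130561
  t = 5.0000: CF_t = 6.900000, DF = 0.862609, PV = 5.952001
  t = 6.0000: CF_t = 6.900000, DF = 0.837484, PV = 5.778641
  t = 7.0000: CF_t = 106.900000, DF = 0.813092, PV = 86.919483
Price P = sum_t PV_t = 124.298104
Convexity numerator sum_t t*(t + 1/m) * CF_t / (1+y/m)^(m*t + 2):
  t = 1.0000: term = 12.628955
  t = 2.0000: term = 36.783364
  t = 3.0000: term = 71.424007
  t = 4.0000: term = 115.572827
  t = 5.0000: term = 168.309943
  t = 6.0000: term = 228.770796
  t = 7.0000: term = 4588.077127
Convexity = (1/P) * sum = 5221.567019 / 124.298104 = 42.008421

Answer: Convexity = 42.0084


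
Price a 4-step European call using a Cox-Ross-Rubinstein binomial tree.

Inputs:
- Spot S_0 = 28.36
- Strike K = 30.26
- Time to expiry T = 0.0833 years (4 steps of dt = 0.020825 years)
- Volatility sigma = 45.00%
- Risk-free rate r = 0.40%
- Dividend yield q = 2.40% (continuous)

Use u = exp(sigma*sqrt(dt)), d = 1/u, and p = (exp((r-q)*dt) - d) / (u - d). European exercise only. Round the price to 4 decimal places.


Answer: Price = V(0,0) = 0.8159

Derivation:
dt = T/N = 0.020825
u = exp(sigma*sqrt(dt)) = 1.067094; d = 1/u = 0.937125
p = (exp((r-q)*dt) - d) / (u - d) = 0.480567
Discount per step: exp(-r*dt) = 0.999917
Stock lattice S(k, i) with i counting down-moves:
  k=0: S(0,0) = 28.3600
  k=1: S(1,0) = 30.2628; S(1,1) = 26.5769
  k=2: S(2,0) = 32.2932; S(2,1) = 28.3600; S(2,2) = 24.9058
  k=3: S(3,0) = 34.4599; S(3,1) = 30.2628; S(3,2) = 26.5769; S(3,3) = 23.3399
  k=4: S(4,0) = 36.7720; S(4,1) = 32.2932; S(4,2) = 28.3600; S(4,3) = 24.9058; S(4,4) = 21.8724
Terminal payoffs V(N, i) = max(S_T - K, 0):
  V(4,0) = 6.511951; V(4,1) = 2.033227; V(4,2) = 0.000000; V(4,3) = 0.000000; V(4,4) = 0.000000
Backward induction: V(k, i) = exp(-r*dt) * [p * V(k+1, i) + (1-p) * V(k+1, i+1)].
  V(3,0) = exp(-r*dt) * [p*6.511951 + (1-p)*2.033227] = 4.185206
  V(3,1) = exp(-r*dt) * [p*2.033227 + (1-p)*0.000000] = 0.977021
  V(3,2) = exp(-r*dt) * [p*0.000000 + (1-p)*0.000000] = 0.000000
  V(3,3) = exp(-r*dt) * [p*0.000000 + (1-p)*0.000000] = 0.000000
  V(2,0) = exp(-r*dt) * [p*4.185206 + (1-p)*0.977021] = 2.518559
  V(2,1) = exp(-r*dt) * [p*0.977021 + (1-p)*0.000000] = 0.469485
  V(2,2) = exp(-r*dt) * [p*0.000000 + (1-p)*0.000000] = 0.000000
  V(1,0) = exp(-r*dt) * [p*2.518559 + (1-p)*0.469485] = 1.454081
  V(1,1) = exp(-r*dt) * [p*0.469485 + (1-p)*0.000000] = 0.225600
  V(0,0) = exp(-r*dt) * [p*1.454081 + (1-p)*0.225600] = 0.815900


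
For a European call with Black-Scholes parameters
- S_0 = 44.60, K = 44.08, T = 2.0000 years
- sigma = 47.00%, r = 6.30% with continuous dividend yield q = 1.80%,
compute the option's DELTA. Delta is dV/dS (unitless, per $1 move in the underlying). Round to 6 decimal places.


d1 = 0.4853877242; d2 = -0.1792926502
phi(d1) = 0.3546091242; exp(-qT) = 0.9646402935; exp(-rT) = 0.8816148468
N(d1) = 0.6862993307
Delta = exp(-qT) * N(d1) = 0.9646402935 * 0.6862993307 = 0.662032

Answer: Delta = 0.662032


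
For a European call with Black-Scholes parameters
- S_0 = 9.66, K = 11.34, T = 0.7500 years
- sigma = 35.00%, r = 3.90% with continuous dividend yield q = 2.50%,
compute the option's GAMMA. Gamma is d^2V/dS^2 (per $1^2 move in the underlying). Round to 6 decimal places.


d1 = -0.3427980935; d2 = -0.6459069848
phi(d1) = 0.3761776403; exp(-qT) = 0.9814246877; exp(-rT) = 0.9711736407
Gamma = exp(-qT) * phi(d1) / (S * sigma * sqrt(T)) = 0.9814246877 * 0.3761776403 / (9.6600 * 0.3500 * 0.8660254038) = 0.126088

Answer: Gamma = 0.126088


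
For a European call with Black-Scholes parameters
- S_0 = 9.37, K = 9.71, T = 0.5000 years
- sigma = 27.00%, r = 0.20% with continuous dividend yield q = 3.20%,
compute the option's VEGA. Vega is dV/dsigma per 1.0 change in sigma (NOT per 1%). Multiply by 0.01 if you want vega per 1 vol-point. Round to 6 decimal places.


Answer: Vega = 2.564042

Derivation:
d1 = -0.1698008829; d2 = -0.3607197138
phi(d1) = 0.3932323175; exp(-qT) = 0.9841273201; exp(-rT) = 0.9990004998
Vega = S * exp(-qT) * phi(d1) * sqrt(T) = 9.3700 * 0.9841273201 * 0.3932323175 * 0.7071067812 = 2.564042


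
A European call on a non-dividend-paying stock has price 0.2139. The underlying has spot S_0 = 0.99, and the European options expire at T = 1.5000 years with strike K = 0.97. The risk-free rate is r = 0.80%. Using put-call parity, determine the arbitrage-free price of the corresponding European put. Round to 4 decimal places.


Answer: Put price = 0.1823

Derivation:
Put-call parity: C - P = S_0 * exp(-qT) - K * exp(-rT).
S_0 * exp(-qT) = 0.9900 * 1.00000000 = 0.99000000
K * exp(-rT) = 0.9700 * 0.98807171 = 0.95842956
P = C - S*exp(-qT) + K*exp(-rT)
P = 0.2139 - 0.99000000 + 0.95842956 = 0.1823


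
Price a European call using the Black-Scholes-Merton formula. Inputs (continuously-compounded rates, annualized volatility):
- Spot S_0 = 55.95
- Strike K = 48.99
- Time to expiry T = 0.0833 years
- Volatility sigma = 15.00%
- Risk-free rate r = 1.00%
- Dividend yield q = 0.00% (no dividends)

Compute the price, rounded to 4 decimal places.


d1 = (ln(S/K) + (r - q + 0.5*sigma^2) * T) / (sigma * sqrt(T)) = 3.10936132
d2 = d1 - sigma * sqrt(T) = 3.06606871
exp(-rT) = 0.99916735; exp(-qT) = 1.00000000
C = S_0 * exp(-qT) * N(d1) - K * exp(-rT) * N(d2)
N(d1) = 0.99906254; N(d2) = 0.99891553
C = 55.9500 * 1.00000000 * 0.99906254 - 48.9900 * 0.99916735 * 0.99891553 = 7.0014

Answer: Price = 7.0014


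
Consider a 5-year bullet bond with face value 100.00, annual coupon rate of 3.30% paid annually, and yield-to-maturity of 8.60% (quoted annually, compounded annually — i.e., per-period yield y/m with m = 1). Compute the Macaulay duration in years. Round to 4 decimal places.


Answer: Macaulay duration = 4.6454 years

Derivation:
Coupon per period c = face * coupon_rate / m = 3.300000
Periods per year m = 1; per-period yield y/m = 0.086000
Number of cashflows N = 5
Cashflows (t years, CF_t, discount factor 1/(1+y/m)^(m*t), PV):
  t = 1.0000: CF_t = 3.300000, DF = 0.920810, PV = 3.038674
  t = 2.0000: CF_t = 3.300000, DF = 0.847892, PV = 2.798042
  t = 3.0000: CF_t = 3.300000, DF = 0.780747, PV = 2.576466
  t = 4.0000: CF_t = 3.300000, DF = 0.718920, PV = 2.372437
  t = 5.0000: CF_t = 103.300000, DF = 0.661989, PV = 68.383480
Price P = sum_t PV_t = 79.169099
Macaulay numerator sum_t t * PV_t:
  t * PV_t at t = 1.0000: 3.038674
  t * PV_t at t = 2.0000: 5.596085
  t * PV_t at t = 3.0000: 7.729399
  t * PV_t at t = 4.0000: 9.489747
  t * PV_t at t = 5.0000: 341.917398
Macaulay duration D = (sum_t t * PV_t) / P = 367.771302 / 79.169099 = 4.645390


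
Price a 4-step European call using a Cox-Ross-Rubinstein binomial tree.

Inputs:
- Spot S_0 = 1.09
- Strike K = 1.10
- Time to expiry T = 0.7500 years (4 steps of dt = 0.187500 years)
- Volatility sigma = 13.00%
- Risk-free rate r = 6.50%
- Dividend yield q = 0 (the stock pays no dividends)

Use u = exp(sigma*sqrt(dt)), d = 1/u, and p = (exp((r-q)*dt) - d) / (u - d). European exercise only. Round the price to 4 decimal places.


Answer: Price = V(0,0) = 0.0706

Derivation:
dt = T/N = 0.187500
u = exp(sigma*sqrt(dt)) = 1.057906; d = 1/u = 0.945263
p = (exp((r-q)*dt) - d) / (u - d) = 0.594789
Discount per step: exp(-r*dt) = 0.987886
Stock lattice S(k, i) with i counting down-moves:
  k=0: S(0,0) = 1.0900
  k=1: S(1,0) = 1.1531; S(1,1) = 1.0303
  k=2: S(2,0) = 1.2199; S(2,1) = 1.0900; S(2,2) = 0.9739
  k=3: S(3,0) = 1.2905; S(3,1) = 1.1531; S(3,2) = 1.0303; S(3,3) = 0.9206
  k=4: S(4,0) = 1.3653; S(4,1) = 1.2199; S(4,2) = 1.0900; S(4,3) = 0.9739; S(4,4) = 0.8702
Terminal payoffs V(N, i) = max(S_T - K, 0):
  V(4,0) = 0.265259; V(4,1) = 0.119890; V(4,2) = 0.000000; V(4,3) = 0.000000; V(4,4) = 0.000000
Backward induction: V(k, i) = exp(-r*dt) * [p * V(k+1, i) + (1-p) * V(k+1, i+1)].
  V(3,0) = exp(-r*dt) * [p*0.265259 + (1-p)*0.119890] = 0.203854
  V(3,1) = exp(-r*dt) * [p*0.119890 + (1-p)*0.000000] = 0.070446
  V(3,2) = exp(-r*dt) * [p*0.000000 + (1-p)*0.000000] = 0.000000
  V(3,3) = exp(-r*dt) * [p*0.000000 + (1-p)*0.000000] = 0.000000
  V(2,0) = exp(-r*dt) * [p*0.203854 + (1-p)*0.070446] = 0.147981
  V(2,1) = exp(-r*dt) * [p*0.070446 + (1-p)*0.000000] = 0.041393
  V(2,2) = exp(-r*dt) * [p*0.000000 + (1-p)*0.000000] = 0.000000
  V(1,0) = exp(-r*dt) * [p*0.147981 + (1-p)*0.041393] = 0.103521
  V(1,1) = exp(-r*dt) * [p*0.041393 + (1-p)*0.000000] = 0.024322
  V(0,0) = exp(-r*dt) * [p*0.103521 + (1-p)*0.024322] = 0.070563


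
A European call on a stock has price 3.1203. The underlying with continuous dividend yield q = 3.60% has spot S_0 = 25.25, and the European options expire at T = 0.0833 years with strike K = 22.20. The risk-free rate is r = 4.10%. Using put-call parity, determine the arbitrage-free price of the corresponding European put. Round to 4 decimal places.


Answer: Put price = 0.0702

Derivation:
Put-call parity: C - P = S_0 * exp(-qT) - K * exp(-rT).
S_0 * exp(-qT) = 25.2500 * 0.99700569 = 25.17439372
K * exp(-rT) = 22.2000 * 0.99659053 = 22.12430967
P = C - S*exp(-qT) + K*exp(-rT)
P = 3.1203 - 25.17439372 + 22.12430967 = 0.0702


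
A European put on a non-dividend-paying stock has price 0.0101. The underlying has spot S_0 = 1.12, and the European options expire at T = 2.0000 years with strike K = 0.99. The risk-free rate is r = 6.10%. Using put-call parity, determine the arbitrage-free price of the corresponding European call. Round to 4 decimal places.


Put-call parity: C - P = S_0 * exp(-qT) - K * exp(-rT).
S_0 * exp(-qT) = 1.1200 * 1.00000000 = 1.12000000
K * exp(-rT) = 0.9900 * 0.88514837 = 0.87629688
C = P + S*exp(-qT) - K*exp(-rT)
C = 0.0101 + 1.12000000 - 0.87629688 = 0.2538

Answer: Call price = 0.2538
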